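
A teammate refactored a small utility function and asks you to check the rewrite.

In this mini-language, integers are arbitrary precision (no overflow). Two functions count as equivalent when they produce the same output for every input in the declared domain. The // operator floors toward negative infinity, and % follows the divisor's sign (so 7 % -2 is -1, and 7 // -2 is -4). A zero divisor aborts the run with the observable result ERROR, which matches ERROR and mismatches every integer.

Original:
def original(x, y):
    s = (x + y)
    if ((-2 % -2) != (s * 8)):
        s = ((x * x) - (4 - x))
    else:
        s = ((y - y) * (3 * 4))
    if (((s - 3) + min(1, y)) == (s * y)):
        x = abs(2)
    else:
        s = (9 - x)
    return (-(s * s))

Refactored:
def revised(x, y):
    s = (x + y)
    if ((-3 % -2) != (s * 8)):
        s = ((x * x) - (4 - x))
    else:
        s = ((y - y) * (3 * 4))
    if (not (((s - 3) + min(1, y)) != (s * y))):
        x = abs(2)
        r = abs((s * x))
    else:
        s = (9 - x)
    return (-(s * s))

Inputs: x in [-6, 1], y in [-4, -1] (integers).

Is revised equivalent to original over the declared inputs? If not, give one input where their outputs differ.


The edit looks behavioral (`-2` became `-3`), but over these ranges it never changes the outcome.
As a probe, take x=1, y=-1: original runs s = 0; ((-2 % -2) != (s * 8)) -> false; s = 0; (((s - 3) + min(1, y)) == (s * y)) -> false; s = 8; return -64; revised runs s = 0; ((-3 % -2) != (s * 8)) -> true; s = -2; (not (((s - 3) + min(1, y)) != (s * y))) -> false; s = 8; return -64; both end at -64.
Sweeping the whole domain (32 inputs) finds no disagreement.
verdict: equivalent


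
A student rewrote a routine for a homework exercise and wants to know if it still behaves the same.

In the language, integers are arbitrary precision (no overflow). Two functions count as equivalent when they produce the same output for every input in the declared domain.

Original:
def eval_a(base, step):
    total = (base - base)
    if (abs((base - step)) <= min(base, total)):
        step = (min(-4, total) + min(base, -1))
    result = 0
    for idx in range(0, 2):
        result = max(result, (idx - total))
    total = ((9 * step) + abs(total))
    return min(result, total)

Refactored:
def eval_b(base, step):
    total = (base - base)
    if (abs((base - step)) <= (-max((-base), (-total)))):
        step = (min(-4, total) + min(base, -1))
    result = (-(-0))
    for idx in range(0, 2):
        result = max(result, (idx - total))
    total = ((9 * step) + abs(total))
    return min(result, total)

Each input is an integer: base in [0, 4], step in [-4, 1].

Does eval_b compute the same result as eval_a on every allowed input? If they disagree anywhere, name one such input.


Behavior is preserved: although min/max/abs usage differs, the outputs never diverge.
Tracing base=2, step=-2: eval_a: total := 0 | (abs((base - step)) <= min(base, total)): false | result := 0 | iter idx=0: | result := 0 | iter idx=1: | result := 1 | total := -18 | result -18 | eval_b: total := 0 | (abs((base - step)) <= (-max((-base), (-total)))): false | result := 0 | iter idx=0: | result := 0 | iter idx=1: | result := 1 | total := -18 | result -18 — matching result -18.
Across all 30 domain points the two functions coincide.
verdict: equivalent


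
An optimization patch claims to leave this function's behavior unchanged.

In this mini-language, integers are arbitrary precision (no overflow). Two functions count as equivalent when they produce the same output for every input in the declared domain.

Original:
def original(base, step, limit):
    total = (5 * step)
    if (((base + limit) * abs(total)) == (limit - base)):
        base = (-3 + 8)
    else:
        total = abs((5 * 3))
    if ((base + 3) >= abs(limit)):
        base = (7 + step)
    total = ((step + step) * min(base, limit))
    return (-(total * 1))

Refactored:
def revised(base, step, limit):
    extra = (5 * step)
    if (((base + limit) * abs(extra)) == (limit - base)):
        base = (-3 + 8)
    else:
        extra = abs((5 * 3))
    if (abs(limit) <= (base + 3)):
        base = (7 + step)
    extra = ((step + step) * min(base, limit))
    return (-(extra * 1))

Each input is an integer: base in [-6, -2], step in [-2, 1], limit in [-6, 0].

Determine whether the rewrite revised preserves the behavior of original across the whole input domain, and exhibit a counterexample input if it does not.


Side by side, the visible changes include: comparison usage differs, local variable names differ.
Spot check at base=-4, step=-1, limit=0 — original: total = -5; (((base + limit) * abs(total)) == (limit - base)) -> false; total = 15; ((base + 3) >= abs(limit)) -> false; total = 8; return -8. revised: extra = -5; (((base + limit) * abs(extra)) == (limit - base)) -> false; extra = 15; (abs(limit) <= (base + 3)) -> false; extra = 8; return -8. Both give -8.
An exhaustive pass over the 140 declared inputs shows identical outputs.
verdict: equivalent


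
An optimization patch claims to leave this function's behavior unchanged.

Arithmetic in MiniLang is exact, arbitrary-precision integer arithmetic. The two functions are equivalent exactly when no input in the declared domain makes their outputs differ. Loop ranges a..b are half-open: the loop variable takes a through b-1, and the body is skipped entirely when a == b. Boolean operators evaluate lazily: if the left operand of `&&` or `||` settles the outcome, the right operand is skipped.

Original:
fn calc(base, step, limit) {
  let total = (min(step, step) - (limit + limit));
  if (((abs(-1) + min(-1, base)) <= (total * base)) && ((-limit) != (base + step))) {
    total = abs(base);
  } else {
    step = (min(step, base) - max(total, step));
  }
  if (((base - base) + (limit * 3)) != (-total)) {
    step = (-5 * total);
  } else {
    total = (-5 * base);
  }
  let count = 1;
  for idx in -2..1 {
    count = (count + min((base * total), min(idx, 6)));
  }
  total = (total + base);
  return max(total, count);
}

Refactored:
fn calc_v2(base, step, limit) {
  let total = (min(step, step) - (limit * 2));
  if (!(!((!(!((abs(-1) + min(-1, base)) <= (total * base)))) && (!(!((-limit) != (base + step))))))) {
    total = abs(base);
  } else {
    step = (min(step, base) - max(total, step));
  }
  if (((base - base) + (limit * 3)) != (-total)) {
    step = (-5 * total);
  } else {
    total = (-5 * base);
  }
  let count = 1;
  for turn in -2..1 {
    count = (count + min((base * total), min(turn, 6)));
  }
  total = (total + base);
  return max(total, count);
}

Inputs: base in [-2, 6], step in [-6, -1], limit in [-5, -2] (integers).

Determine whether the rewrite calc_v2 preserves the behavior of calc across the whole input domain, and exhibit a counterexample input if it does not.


Side by side, the visible changes include: arithmetic usage differs; also boolean connective usage differs; also constant usage differs; also local variable names differ.
One worked example (base=0, step=-1, limit=-2) — calc: total = 3; (((abs(-1) + min(-1, base)) <= (total * base)) && ((-limit) != (base + step))) -> true; total = 0; (((base - base) + (limit * 3)) != (-total)) -> true; step = 0; count = 1; [idx=-2]; count = -1; [idx=-1]; count = -2; [idx=0]; count = -2; total = 0; return 0; calc_v2: total = 3; (!(!((!(!((abs(-1) + min(-1, base)) <= (total * base)))) && (!(!((-limit) != (base + step))))))) -> true; total = 0; (((base - base) + (limit * 3)) != (-total)) -> true; step = 0; count = 1; [turn=-2]; count = -1; [turn=-1]; count = -2; [turn=0]; count = -2; total = 0; return 0; agreement on 0.
Checked all 216 inputs in the declared domain: the outputs agree on every one.
verdict: equivalent


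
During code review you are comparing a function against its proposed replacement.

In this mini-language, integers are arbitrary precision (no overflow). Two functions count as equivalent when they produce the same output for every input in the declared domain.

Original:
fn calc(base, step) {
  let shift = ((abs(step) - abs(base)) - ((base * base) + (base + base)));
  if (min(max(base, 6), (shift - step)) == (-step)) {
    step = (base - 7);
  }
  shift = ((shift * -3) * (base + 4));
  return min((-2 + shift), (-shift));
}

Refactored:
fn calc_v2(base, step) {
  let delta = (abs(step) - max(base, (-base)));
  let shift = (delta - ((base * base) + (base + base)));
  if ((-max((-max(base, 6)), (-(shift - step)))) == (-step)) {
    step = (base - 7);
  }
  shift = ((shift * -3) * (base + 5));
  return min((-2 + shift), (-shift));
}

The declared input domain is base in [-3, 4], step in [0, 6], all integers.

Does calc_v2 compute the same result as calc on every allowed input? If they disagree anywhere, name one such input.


The rewrite breaks on base=-3, step=0, where the results are -18 and -36.
calc: shift := -6 | (min(max(base, 6), (shift - step)) == (-step)): false | shift := 18 | result -18
calc_v2: delta := -3 | shift := -6 | ((-max((-max(base, 6)), (-(shift - step)))) == (-step)): false | shift := 36 | result -36
verdict: not equivalent; witness: base=-3, step=0


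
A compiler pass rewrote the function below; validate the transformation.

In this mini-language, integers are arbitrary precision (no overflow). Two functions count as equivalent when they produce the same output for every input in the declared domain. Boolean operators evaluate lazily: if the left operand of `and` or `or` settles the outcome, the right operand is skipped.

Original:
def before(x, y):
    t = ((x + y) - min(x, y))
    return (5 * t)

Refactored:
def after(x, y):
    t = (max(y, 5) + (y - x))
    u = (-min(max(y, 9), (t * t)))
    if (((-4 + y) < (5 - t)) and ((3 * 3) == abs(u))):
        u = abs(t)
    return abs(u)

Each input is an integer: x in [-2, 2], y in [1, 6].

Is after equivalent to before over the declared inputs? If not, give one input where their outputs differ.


Not equivalent: x=-2, y=1 separates them (5 vs 9).
before: t becomes 1; next final value 5
after: t becomes 8; next u becomes -9; next (((-4 + y) < (5 - t)) and ((3 * 3) == abs(u))) evaluates to false; next final value 9
verdict: not equivalent; witness: x=-2, y=1


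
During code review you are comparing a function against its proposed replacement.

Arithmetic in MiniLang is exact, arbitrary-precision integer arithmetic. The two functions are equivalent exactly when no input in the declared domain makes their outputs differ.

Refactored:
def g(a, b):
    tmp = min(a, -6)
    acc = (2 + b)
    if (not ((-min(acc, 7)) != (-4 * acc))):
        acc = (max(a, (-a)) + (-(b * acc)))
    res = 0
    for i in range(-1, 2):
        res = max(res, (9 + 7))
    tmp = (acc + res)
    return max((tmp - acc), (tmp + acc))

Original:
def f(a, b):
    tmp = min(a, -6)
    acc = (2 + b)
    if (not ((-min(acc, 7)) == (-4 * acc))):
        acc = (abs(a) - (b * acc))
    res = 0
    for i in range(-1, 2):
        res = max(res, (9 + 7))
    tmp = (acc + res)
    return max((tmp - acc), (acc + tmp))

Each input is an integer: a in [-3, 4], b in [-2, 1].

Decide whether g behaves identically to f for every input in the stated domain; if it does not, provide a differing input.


The rewrite breaks on a=-3, b=-2, where the results are 16 and 22.
f: tmp becomes -6; next acc becomes 0; next (not ((-min(acc, 7)) == (-4 * acc))) evaluates to false; next res becomes 0; next at i=-1:; next res becomes 16; next at i=0:; next res becomes 16; next at i=1:; next res becomes 16; next tmp becomes 16; next final value 16
g: tmp becomes -6; next acc becomes 0; next (not ((-min(acc, 7)) != (-4 * acc))) evaluates to true; next acc becomes 3; next res becomes 0; next at i=-1:; next res becomes 16; next at i=0:; next res becomes 16; next at i=1:; next res becomes 16; next tmp becomes 19; next final value 22
verdict: not equivalent; witness: a=-3, b=-2


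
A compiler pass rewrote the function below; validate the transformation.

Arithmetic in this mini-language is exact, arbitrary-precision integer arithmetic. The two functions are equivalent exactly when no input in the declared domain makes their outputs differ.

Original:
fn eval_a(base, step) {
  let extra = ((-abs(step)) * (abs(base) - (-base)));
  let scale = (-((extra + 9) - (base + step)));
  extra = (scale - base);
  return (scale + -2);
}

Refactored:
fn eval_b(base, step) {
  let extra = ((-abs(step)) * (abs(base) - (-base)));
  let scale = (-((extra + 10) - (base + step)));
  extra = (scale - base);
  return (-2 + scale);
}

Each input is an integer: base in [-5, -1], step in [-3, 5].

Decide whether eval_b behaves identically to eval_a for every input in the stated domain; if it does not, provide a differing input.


The rewrite breaks on base=-5, step=-3, where the results are -19 and -20.
eval_a: extra = 0; scale = -17; extra = -12; return -19
eval_b: extra = 0; scale = -18; extra = -13; return -20
verdict: not equivalent; witness: base=-5, step=-3


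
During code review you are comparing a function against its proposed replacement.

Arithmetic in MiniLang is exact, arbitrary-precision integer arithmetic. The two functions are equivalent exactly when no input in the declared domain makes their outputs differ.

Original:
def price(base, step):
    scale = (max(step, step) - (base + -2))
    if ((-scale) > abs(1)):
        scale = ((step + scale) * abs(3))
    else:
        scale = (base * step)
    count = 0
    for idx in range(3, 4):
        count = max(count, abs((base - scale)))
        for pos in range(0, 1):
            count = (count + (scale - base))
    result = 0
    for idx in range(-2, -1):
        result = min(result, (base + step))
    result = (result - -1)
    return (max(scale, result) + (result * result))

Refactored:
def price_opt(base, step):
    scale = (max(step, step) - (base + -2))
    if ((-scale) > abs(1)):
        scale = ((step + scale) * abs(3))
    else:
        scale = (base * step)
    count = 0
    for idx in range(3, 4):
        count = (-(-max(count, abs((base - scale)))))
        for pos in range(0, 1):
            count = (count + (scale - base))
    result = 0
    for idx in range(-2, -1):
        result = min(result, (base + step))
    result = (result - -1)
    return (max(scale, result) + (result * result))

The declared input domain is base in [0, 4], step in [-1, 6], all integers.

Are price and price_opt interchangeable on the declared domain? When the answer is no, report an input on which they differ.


This is a faithful refactor — same computation, different form, but the computed results match everywhere.
Spot check at base=3, step=5 — price: scale becomes 4; next ((-scale) > abs(1)) evaluates to false; next scale becomes 15; next count becomes 0; next at idx=3:; next count becomes 12; next at pos=0:; next count becomes 24; next result becomes 0; next at idx=-2:; next result becomes 0; next result becomes 1; next final value 16. price_opt: scale becomes 4; next ((-scale) > abs(1)) evaluates to false; next scale becomes 15; next count becomes 0; next at idx=3:; next count becomes 12; next at pos=0:; next count becomes 24; next result becomes 0; next at idx=-2:; next result becomes 0; next result becomes 1; next final value 16. Both give 16.
Checked all 40 inputs in the declared domain: the outputs agree on every one.
verdict: equivalent


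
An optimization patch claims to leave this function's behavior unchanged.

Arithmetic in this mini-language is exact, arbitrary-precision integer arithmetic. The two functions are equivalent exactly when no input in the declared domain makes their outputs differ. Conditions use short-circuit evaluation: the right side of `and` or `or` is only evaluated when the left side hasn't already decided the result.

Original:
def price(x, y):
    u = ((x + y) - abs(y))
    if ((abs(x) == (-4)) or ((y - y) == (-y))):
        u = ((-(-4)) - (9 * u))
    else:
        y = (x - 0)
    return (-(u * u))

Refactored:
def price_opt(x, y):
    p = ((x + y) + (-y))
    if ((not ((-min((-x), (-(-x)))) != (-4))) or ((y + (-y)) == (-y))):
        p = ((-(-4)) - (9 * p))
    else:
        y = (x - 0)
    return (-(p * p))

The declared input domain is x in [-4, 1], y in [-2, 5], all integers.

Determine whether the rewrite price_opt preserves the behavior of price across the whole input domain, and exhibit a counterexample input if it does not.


Input x=-4, y=-2: -64 from price versus -16 from price_opt.
verdict: not equivalent; witness: x=-4, y=-2


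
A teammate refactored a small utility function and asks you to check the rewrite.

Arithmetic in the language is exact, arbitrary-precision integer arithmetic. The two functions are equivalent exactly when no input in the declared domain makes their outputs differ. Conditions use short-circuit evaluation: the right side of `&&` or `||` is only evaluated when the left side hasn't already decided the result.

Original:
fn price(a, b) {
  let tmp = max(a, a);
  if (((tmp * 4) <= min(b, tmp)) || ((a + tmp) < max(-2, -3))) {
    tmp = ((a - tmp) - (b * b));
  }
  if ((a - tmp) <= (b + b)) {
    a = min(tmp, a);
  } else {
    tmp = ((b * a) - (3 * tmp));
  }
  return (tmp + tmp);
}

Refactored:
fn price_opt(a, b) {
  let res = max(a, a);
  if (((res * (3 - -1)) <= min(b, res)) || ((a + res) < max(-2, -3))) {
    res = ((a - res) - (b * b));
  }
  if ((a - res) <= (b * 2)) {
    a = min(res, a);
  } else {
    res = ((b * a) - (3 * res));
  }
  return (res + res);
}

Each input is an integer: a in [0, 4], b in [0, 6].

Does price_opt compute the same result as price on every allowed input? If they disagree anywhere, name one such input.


The two are interchangeable: arithmetic usage differs; local variable names differ; constant usage differs, and every declared input agrees.
One worked example (a=2, b=3) — price: tmp = 2; (((tmp * 4) <= min(b, tmp)) || ((a + tmp) < max(-2, -3))) -> false; ((a - tmp) <= (b + b)) -> true; a = 2; return 4; price_opt: res = 2; (((res * (3 - -1)) <= min(b, res)) || ((a + res) < max(-2, -3))) -> false; ((a - res) <= (b * 2)) -> true; a = 2; return 4; agreement on 4.
Sweeping the whole domain (35 inputs) finds no disagreement.
verdict: equivalent


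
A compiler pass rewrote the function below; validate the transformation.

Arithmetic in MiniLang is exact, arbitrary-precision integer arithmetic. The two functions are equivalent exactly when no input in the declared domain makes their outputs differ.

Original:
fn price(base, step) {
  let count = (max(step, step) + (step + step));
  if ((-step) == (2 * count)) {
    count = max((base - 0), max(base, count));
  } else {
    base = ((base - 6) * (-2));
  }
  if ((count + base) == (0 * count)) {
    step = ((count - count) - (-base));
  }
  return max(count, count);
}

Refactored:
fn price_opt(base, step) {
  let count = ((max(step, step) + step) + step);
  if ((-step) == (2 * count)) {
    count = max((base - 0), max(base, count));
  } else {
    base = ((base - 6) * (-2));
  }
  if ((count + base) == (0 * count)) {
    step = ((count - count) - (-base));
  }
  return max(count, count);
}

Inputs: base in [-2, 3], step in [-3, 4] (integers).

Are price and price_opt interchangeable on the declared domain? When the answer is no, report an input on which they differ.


Although same computation, different form, 48/48 inputs agree.
verdict: equivalent


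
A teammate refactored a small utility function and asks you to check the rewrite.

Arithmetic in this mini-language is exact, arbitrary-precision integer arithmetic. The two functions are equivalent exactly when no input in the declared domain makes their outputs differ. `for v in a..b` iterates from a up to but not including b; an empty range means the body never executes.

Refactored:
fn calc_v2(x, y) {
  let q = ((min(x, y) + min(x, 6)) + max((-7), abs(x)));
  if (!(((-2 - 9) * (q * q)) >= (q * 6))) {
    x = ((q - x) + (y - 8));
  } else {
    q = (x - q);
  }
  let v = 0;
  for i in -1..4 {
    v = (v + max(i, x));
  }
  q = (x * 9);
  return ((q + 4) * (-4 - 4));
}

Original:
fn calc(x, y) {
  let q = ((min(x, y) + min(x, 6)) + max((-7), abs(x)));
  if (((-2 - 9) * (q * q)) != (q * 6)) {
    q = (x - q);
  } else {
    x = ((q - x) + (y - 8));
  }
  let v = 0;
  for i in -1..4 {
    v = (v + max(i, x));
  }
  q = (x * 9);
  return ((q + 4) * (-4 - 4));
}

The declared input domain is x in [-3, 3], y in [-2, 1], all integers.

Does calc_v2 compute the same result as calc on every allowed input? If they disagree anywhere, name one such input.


Not equivalent: x=-3, y=-2 separates them (184 vs 688).
calc: q becomes -3; next (((-2 - 9) * (q * q)) != (q * 6)) evaluates to true; next q becomes 0; next v becomes 0; next at i=-1:; next v becomes -1; next at i=0:; next v becomes -1; next at i=1:; next v becomes 0; next at i=2:; next v becomes 2; next at i=3:; next v becomes 5; next q becomes -27; next final value 184
calc_v2: q becomes -3; next (!(((-2 - 9) * (q * q)) >= (q * 6))) evaluates to true; next x becomes -10; next v becomes 0; next at i=-1:; next v becomes -1; next at i=0:; next v becomes -1; next at i=1:; next v becomes 0; next at i=2:; next v becomes 2; next at i=3:; next v becomes 5; next q becomes -90; next final value 688
verdict: not equivalent; witness: x=-3, y=-2


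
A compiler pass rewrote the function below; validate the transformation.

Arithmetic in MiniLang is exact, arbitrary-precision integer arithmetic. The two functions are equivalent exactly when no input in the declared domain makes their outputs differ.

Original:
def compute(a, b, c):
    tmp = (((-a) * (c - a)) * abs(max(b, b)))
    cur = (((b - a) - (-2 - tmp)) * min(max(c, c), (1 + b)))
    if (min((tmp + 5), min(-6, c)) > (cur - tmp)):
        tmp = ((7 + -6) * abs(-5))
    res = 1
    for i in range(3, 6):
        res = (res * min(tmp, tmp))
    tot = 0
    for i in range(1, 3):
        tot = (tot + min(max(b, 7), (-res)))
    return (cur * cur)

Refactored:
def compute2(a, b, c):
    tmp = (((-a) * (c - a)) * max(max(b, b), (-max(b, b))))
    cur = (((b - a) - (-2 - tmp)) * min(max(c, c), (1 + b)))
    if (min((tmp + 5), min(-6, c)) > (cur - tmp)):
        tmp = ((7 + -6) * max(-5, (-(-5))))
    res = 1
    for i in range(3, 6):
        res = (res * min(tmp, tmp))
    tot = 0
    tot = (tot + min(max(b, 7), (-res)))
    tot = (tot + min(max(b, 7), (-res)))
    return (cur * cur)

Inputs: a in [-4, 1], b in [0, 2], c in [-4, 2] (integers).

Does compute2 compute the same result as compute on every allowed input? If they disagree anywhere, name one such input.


Side by side, the visible changes include: arithmetic usage differs; also constant usage differs; also min/max/abs usage differs; also loop structure differs.
Tracing a=1, b=0, c=-4: compute: tmp=0, then cur=-4, then (min((tmp + 5), min(-6, c)) > (cur - tmp)) is false, then res=1, then (i=3), then res=0, then (i=4), then res=0, then (i=5), then res=0, then tot=0, then (i=1), then tot=0, then (i=2), then tot=0, then returns 16 | compute2: tmp=0, then cur=-4, then (min((tmp + 5), min(-6, c)) > (cur - tmp)) is false, then res=1, then (i=3), then res=0, then (i=4), then res=0, then (i=5), then res=0, then tot=0, then tot=0, then tot=0, then returns 16 — matching result 16.
Sweeping the whole domain (126 inputs) finds no disagreement.
verdict: equivalent


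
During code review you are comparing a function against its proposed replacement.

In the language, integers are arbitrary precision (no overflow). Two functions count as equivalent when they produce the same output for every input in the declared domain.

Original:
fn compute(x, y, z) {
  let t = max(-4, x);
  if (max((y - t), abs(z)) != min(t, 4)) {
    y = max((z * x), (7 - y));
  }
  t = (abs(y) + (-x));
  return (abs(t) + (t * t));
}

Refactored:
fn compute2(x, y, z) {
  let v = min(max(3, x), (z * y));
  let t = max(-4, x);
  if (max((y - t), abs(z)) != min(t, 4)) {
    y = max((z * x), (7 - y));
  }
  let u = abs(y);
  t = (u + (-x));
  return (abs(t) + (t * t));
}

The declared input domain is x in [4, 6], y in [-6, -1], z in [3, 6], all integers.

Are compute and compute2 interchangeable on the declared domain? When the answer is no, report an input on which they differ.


Although constant usage differs; min/max/abs usage differs; local variable names differ; arithmetic usage differs; statement counts differ, 72/72 inputs agree.
verdict: equivalent


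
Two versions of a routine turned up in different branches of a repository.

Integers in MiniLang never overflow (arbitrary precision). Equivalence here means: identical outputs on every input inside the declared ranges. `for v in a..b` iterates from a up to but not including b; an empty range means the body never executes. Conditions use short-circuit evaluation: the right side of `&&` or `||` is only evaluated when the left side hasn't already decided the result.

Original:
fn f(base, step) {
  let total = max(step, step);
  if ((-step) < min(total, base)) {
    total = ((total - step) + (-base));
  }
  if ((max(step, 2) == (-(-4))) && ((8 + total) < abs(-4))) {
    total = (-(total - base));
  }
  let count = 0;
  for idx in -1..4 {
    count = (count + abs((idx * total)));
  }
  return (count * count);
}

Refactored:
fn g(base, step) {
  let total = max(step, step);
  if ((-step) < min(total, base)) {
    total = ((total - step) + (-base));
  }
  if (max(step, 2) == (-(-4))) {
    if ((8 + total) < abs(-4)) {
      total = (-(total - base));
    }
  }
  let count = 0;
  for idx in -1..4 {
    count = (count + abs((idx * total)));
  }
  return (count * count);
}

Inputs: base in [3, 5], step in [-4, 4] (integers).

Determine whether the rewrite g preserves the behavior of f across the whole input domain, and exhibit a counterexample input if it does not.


Equivalent — the differences include statement counts differ, plus branching structure differs, plus boolean connective usage differs, yet no declared input distinguishes the two.
Spot check at base=5, step=4 — f: total := 4 | ((-step) < min(total, base)): true | total := -5 | ((max(step, 2) == (-(-4))) && ((8 + total) < abs(-4))): true | total := 10 | count := 0 | iter idx=-1: | count := 10 | iter idx=0: | count := 10 | iter idx=1: | count := 20 | iter idx=2: | count := 40 | iter idx=3: | count := 70 | result 4900. g: total := 4 | ((-step) < min(total, base)): true | total := -5 | (max(step, 2) == (-(-4))): true | ((8 + total) < abs(-4)): true | total := 10 | count := 0 | iter idx=-1: | count := 10 | iter idx=0: | count := 10 | iter idx=1: | count := 20 | iter idx=2: | count := 40 | iter idx=3: | count := 70 | result 4900. Both give 4900.
Sweeping the whole domain (27 inputs) finds no disagreement.
verdict: equivalent


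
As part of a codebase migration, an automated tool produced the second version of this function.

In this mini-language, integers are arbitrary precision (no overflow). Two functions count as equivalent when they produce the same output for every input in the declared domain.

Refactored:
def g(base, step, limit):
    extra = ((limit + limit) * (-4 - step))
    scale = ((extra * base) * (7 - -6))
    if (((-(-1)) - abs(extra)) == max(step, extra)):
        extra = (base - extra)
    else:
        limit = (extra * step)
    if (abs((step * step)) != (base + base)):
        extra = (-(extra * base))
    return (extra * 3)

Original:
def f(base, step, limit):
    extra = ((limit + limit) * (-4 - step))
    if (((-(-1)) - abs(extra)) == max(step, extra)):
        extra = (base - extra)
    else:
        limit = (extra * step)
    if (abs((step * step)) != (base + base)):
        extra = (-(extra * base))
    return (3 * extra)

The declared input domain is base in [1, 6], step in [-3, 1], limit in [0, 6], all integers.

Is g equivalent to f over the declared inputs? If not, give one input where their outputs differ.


Among the additions is an assignment to `scale` whose value nothing reads, and its value is discarded; all 210 inputs agree.
verdict: equivalent


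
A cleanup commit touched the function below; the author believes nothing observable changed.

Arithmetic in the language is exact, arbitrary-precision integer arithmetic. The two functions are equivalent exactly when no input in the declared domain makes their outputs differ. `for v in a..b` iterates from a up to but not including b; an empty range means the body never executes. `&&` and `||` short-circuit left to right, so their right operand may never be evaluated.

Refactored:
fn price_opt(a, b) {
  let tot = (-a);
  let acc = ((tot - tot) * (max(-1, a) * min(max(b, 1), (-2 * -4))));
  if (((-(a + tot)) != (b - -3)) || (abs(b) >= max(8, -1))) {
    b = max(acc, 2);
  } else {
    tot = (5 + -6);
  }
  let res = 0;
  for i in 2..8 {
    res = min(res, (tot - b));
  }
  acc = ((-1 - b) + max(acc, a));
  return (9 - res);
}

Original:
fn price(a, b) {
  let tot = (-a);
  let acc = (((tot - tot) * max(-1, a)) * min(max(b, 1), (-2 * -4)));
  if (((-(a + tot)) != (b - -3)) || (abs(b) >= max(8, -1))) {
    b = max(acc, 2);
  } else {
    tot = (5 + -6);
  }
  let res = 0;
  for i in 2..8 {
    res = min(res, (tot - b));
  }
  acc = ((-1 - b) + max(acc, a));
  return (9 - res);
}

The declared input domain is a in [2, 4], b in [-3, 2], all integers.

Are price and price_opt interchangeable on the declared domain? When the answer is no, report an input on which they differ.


Comparing the listings, the differences include: same computation, different form.
One worked example (a=2, b=2) — price: tot=-2, then acc=0, then (((-(a + tot)) != (b - -3)) || (abs(b) >= max(8, -1))) is true, then b=2, then res=0, then (i=2), then res=-4, then (i=3), then res=-4, then (i=4), then res=-4, then (i=5), then res=-4, then (i=6), then res=-4, then (i=7), then res=-4, then acc=-1, then returns 13; price_opt: tot=-2, then acc=0, then (((-(a + tot)) != (b - -3)) || (abs(b) >= max(8, -1))) is true, then b=2, then res=0, then (i=2), then res=-4, then (i=3), then res=-4, then (i=4), then res=-4, then (i=5), then res=-4, then (i=6), then res=-4, then (i=7), then res=-4, then acc=-1, then returns 13; agreement on 13.
Across all 18 domain points the two functions coincide.
verdict: equivalent


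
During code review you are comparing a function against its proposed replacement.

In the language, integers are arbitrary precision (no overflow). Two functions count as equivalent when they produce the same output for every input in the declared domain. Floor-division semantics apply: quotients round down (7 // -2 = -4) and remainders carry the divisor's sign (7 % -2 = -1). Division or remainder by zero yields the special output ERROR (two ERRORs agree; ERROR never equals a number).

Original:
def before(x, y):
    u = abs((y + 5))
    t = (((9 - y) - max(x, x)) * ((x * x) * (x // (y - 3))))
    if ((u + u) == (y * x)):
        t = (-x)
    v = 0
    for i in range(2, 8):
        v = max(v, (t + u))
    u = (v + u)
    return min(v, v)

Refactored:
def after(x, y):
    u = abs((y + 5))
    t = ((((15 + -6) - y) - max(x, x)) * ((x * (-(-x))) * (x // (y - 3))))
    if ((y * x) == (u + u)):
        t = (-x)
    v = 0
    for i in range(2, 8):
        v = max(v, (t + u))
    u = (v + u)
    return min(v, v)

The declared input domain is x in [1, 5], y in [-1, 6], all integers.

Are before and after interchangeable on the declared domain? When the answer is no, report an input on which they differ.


Comparing the listings, the differences include: arithmetic usage differs; constant usage differs.
As a probe, take x=1, y=5: before runs u = 10; t = 0; ((u + u) == (y * x)) -> false; v = 0; [i=2]; v = 10; [i=3]; v = 10; [i=4]; v = 10; [i=5]; v = 10; [i=6]; v = 10; [i=7]; v = 10; u = 20; return 10; after runs u = 10; t = 0; ((y * x) == (u + u)) -> false; v = 0; [i=2]; v = 10; [i=3]; v = 10; [i=4]; v = 10; [i=5]; v = 10; [i=6]; v = 10; [i=7]; v = 10; u = 20; return 10; both end at 10.
Every one of the 40 inputs gives matching results.
verdict: equivalent


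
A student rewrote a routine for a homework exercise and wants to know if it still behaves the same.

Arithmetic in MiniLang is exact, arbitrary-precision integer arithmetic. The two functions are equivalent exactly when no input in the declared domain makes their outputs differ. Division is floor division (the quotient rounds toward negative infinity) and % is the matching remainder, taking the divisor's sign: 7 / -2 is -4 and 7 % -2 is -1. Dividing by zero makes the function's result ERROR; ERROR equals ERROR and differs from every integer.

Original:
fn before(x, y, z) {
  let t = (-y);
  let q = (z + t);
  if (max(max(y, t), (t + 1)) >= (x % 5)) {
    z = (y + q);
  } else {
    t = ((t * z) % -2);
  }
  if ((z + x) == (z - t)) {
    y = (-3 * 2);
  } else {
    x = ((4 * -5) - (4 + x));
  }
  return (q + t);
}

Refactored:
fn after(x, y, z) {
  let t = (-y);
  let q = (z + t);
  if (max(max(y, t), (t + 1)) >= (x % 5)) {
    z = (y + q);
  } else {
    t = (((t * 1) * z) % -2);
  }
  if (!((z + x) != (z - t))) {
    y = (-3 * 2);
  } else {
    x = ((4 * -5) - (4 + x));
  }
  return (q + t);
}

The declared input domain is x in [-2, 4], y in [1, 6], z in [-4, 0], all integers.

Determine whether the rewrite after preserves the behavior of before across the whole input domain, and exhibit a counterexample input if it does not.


Side by side, the visible changes include: arithmetic usage differs; and constant usage differs; and comparison usage differs; and boolean connective usage differs.
Spot check at x=0, y=3, z=-3 — before: t = -3; q = -6; (max(max(y, t), (t + 1)) >= (x % 5)) -> true; z = -3; ((z + x) == (z - t)) -> false; x = -24; return -9. after: t = -3; q = -6; (max(max(y, t), (t + 1)) >= (x % 5)) -> true; z = -3; (!((z + x) != (z - t))) -> false; x = -24; return -9. Both give -9.
Across all 210 domain points the two functions coincide.
verdict: equivalent


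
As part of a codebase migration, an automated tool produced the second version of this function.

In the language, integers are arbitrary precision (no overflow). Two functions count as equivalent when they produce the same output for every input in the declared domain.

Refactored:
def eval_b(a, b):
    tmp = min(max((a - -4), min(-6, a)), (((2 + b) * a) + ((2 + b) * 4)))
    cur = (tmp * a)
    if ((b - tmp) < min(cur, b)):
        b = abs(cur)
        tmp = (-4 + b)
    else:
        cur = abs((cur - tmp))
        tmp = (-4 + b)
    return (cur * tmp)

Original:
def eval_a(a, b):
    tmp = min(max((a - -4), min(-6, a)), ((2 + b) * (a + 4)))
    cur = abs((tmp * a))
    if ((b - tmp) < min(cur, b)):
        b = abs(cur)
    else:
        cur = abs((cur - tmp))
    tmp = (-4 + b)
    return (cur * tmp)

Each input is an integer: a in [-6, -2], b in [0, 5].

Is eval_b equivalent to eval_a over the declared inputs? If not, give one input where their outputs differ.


a=-3, b=0 yields -3 from eval_a but -16 from eval_b.
verdict: not equivalent; witness: a=-3, b=0


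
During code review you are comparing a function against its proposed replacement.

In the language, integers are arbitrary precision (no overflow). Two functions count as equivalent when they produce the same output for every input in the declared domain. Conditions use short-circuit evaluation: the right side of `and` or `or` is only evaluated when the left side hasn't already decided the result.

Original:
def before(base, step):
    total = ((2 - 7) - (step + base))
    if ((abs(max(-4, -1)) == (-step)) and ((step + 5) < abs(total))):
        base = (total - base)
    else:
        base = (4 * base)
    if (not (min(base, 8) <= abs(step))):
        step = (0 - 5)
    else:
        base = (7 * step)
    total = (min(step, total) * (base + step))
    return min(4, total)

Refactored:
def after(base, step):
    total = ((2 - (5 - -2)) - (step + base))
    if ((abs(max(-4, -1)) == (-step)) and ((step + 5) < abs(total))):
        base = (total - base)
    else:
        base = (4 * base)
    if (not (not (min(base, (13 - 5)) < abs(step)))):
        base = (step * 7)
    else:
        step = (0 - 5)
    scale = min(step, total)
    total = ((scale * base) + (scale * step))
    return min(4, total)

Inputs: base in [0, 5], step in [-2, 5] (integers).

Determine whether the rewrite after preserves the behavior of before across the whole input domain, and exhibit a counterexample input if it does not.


These are not equivalent — on base=0, step=0 the outputs split (0 vs 4).
before: total := -5 | ((abs(max(-4, -1)) == (-step)) and ((step + 5) < abs(total))): false | base := 0 | (not (min(base, 8) <= abs(step))): false | base := 0 | total := 0 | result 0
after: total := -5 | ((abs(max(-4, -1)) == (-step)) and ((step + 5) < abs(total))): false | base := 0 | (not (not (min(base, (13 - 5)) < abs(step)))): false | step := -5 | scale := -5 | total := 25 | result 4
verdict: not equivalent; witness: base=0, step=0


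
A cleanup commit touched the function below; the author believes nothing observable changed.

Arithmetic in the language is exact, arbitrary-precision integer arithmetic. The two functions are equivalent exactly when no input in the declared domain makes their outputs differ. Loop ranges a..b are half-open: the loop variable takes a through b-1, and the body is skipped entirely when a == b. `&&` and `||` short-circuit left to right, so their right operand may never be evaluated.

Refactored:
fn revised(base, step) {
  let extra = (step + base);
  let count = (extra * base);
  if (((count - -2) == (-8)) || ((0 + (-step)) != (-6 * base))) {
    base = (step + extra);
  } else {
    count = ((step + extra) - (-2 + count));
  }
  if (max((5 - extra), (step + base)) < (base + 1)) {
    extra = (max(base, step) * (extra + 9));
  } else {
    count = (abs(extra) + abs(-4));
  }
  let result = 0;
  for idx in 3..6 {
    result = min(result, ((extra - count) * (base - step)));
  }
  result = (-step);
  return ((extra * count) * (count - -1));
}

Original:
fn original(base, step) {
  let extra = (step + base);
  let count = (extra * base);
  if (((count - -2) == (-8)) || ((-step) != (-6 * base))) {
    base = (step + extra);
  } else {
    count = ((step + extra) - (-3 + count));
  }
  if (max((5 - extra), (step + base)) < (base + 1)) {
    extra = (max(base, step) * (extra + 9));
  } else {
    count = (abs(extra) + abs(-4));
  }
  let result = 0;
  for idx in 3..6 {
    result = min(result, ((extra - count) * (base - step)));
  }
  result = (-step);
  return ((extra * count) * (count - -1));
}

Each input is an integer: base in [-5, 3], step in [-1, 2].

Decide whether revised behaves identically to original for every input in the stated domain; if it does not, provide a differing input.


Equivalent. The edit looks behavioral (`-3` became `-2`), but over these ranges it never changes the outcome.
Sweeping the whole domain (36 inputs) finds no disagreement.
One worked example (base=-2, step=1) — original: extra=-1, then count=2, then (((count - -2) == (-8)) || ((-step) != (-6 * base))) is true, then base=0, then (max((5 - extra), (step + base)) < (base + 1)) is false, then count=5, then result=0, then (idx=3), then result=0, then (idx=4), then result=0, then (idx=5), then result=0, then result=-1, then returns -30; revised: extra=-1, then count=2, then (((count - -2) == (-8)) || ((0 + (-step)) != (-6 * base))) is true, then base=0, then (max((5 - extra), (step + base)) < (base + 1)) is false, then count=5, then result=0, then (idx=3), then result=0, then (idx=4), then result=0, then (idx=5), then result=0, then result=-1, then returns -30; agreement on -30.
verdict: equivalent


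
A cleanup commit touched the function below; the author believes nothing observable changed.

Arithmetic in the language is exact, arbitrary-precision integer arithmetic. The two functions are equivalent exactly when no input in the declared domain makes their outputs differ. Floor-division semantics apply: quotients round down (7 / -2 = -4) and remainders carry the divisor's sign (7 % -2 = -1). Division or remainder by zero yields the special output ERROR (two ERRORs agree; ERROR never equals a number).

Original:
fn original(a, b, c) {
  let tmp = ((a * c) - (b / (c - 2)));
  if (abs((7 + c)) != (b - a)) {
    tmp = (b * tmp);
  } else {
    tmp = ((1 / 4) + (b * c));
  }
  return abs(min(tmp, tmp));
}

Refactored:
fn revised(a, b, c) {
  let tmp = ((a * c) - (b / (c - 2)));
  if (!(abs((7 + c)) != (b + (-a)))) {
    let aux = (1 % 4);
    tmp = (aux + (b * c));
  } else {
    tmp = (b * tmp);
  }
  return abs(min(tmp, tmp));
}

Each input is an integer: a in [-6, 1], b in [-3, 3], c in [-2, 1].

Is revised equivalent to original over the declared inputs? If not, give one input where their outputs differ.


There is a counterexample at a=-6, b=-1, c=-2: 2 on one side, 3 on the other.
original: tmp := 12 | (abs((7 + c)) != (b - a)): false | tmp := 2 | result 2
revised: tmp := 12 | (!(abs((7 + c)) != (b + (-a)))): true | aux := 1 | tmp := 3 | result 3
verdict: not equivalent; witness: a=-6, b=-1, c=-2
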